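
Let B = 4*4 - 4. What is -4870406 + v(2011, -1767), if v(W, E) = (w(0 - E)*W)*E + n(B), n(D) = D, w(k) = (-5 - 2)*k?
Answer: 43947591859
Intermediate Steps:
w(k) = -7*k
B = 12 (B = 16 - 4 = 12)
v(W, E) = 12 + 7*W*E² (v(W, E) = ((-7*(0 - E))*W)*E + 12 = ((-(-7)*E)*W)*E + 12 = ((7*E)*W)*E + 12 = (7*E*W)*E + 12 = 7*W*E² + 12 = 12 + 7*W*E²)
-4870406 + v(2011, -1767) = -4870406 + (12 + 7*2011*(-1767)²) = -4870406 + (12 + 7*2011*3122289) = -4870406 + (12 + 43952462253) = -4870406 + 43952462265 = 43947591859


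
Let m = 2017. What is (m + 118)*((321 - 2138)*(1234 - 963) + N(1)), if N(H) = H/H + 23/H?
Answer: -1051237705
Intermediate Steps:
N(H) = 1 + 23/H
(m + 118)*((321 - 2138)*(1234 - 963) + N(1)) = (2017 + 118)*((321 - 2138)*(1234 - 963) + (23 + 1)/1) = 2135*(-1817*271 + 1*24) = 2135*(-492407 + 24) = 2135*(-492383) = -1051237705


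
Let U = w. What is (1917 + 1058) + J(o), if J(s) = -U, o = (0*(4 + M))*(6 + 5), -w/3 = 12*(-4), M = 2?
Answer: 2831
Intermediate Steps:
w = 144 (w = -36*(-4) = -3*(-48) = 144)
U = 144
o = 0 (o = (0*(4 + 2))*(6 + 5) = (0*6)*11 = 0*11 = 0)
J(s) = -144 (J(s) = -1*144 = -144)
(1917 + 1058) + J(o) = (1917 + 1058) - 144 = 2975 - 144 = 2831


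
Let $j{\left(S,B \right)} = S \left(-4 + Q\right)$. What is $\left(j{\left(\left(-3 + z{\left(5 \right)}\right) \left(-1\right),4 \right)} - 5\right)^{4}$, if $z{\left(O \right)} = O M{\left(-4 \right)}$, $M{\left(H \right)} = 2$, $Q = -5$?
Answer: $11316496$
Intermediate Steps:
$z{\left(O \right)} = 2 O$ ($z{\left(O \right)} = O 2 = 2 O$)
$j{\left(S,B \right)} = - 9 S$ ($j{\left(S,B \right)} = S \left(-4 - 5\right) = S \left(-9\right) = - 9 S$)
$\left(j{\left(\left(-3 + z{\left(5 \right)}\right) \left(-1\right),4 \right)} - 5\right)^{4} = \left(- 9 \left(-3 + 2 \cdot 5\right) \left(-1\right) - 5\right)^{4} = \left(- 9 \left(-3 + 10\right) \left(-1\right) - 5\right)^{4} = \left(- 9 \cdot 7 \left(-1\right) - 5\right)^{4} = \left(\left(-9\right) \left(-7\right) - 5\right)^{4} = \left(63 - 5\right)^{4} = 58^{4} = 11316496$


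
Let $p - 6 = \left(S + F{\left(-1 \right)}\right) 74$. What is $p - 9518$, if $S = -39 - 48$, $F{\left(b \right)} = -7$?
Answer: $-16468$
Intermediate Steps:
$S = -87$ ($S = -39 - 48 = -87$)
$p = -6950$ ($p = 6 + \left(-87 - 7\right) 74 = 6 - 6956 = -6950$)
$p - 9518 = -6950 - 9518 = -16468$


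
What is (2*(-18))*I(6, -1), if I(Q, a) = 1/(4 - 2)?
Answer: -18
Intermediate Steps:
I(Q, a) = ½ (I(Q, a) = 1/2 = ½)
(2*(-18))*I(6, -1) = (2*(-18))*(½) = -36*½ = -18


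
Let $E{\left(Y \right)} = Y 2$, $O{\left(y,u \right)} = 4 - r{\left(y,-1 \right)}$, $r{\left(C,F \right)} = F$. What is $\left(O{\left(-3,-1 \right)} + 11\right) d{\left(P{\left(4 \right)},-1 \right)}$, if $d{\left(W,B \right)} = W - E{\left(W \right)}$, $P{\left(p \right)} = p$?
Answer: $-64$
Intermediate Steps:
$O{\left(y,u \right)} = 5$ ($O{\left(y,u \right)} = 4 - -1 = 4 + 1 = 5$)
$E{\left(Y \right)} = 2 Y$
$d{\left(W,B \right)} = - W$ ($d{\left(W,B \right)} = W - 2 W = - W$)
$\left(O{\left(-3,-1 \right)} + 11\right) d{\left(P{\left(4 \right)},-1 \right)} = \left(5 + 11\right) \left(\left(-1\right) 4\right) = 16 \left(-4\right) = -64$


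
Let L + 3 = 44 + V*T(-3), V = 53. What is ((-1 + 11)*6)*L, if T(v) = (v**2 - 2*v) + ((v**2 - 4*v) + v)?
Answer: 107400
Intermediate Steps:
T(v) = -5*v + 2*v**2 (T(v) = (v**2 - 2*v) + (v**2 - 3*v) = -5*v + 2*v**2)
L = 1790 (L = -3 + (44 + 53*(-3*(-5 + 2*(-3)))) = -3 + (44 + 53*(-3*(-5 - 6))) = -3 + (44 + 53*(-3*(-11))) = -3 + (44 + 53*33) = -3 + (44 + 1749) = -3 + 1793 = 1790)
((-1 + 11)*6)*L = ((-1 + 11)*6)*1790 = (10*6)*1790 = 60*1790 = 107400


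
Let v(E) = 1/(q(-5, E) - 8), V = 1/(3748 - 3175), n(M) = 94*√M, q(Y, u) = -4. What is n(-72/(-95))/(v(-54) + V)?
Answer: -1292688*√190/17765 ≈ -1003.0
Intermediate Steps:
V = 1/573 ≈ 0.0017452
v(E) = -1/12 (v(E) = 1/(-4 - 8) = 1/(-12) = -1/12)
n(-72/(-95))/(v(-54) + V) = (94*√(-72/(-95)))/(-1/12 + 1/573) = (94*√(-72*(-1/95)))/(-187/2292) = (94*√(72/95))*(-2292/187) = (94*(6*√190/95))*(-2292/187) = (564*√190/95)*(-2292/187) = -1292688*√190/17765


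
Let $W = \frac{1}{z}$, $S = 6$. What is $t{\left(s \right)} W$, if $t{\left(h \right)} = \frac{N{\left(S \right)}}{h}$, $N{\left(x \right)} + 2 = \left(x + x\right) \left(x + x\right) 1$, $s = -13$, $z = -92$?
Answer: $\frac{71}{598} \approx 0.11873$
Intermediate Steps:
$N{\left(x \right)} = -2 + 4 x^{2}$ ($N{\left(x \right)} = -2 + \left(x + x\right) \left(x + x\right) 1 = -2 + 2 x 2 x 1 = -2 + 4 x^{2} \cdot 1 = -2 + 4 x^{2}$)
$t{\left(h \right)} = \frac{142}{h}$ ($t{\left(h \right)} = \frac{-2 + 4 \cdot 6^{2}}{h} = \frac{-2 + 4 \cdot 36}{h} = \frac{-2 + 144}{h} = \frac{142}{h}$)
$W = - \frac{1}{92}$ ($W = \frac{1}{-92} = - \frac{1}{92} \approx -0.01087$)
$t{\left(s \right)} W = \frac{142}{-13} \left(- \frac{1}{92}\right) = 142 \left(- \frac{1}{13}\right) \left(- \frac{1}{92}\right) = \left(- \frac{142}{13}\right) \left(- \frac{1}{92}\right) = \frac{71}{598}$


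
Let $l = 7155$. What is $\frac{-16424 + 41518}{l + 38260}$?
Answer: $\frac{25094}{45415} \approx 0.55255$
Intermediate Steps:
$\frac{-16424 + 41518}{l + 38260} = \frac{-16424 + 41518}{7155 + 38260} = \frac{25094}{45415}$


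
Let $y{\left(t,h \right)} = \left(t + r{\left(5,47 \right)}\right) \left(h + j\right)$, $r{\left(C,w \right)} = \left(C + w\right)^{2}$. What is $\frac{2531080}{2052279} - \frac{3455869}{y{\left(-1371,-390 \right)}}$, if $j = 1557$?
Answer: $- \frac{1051677161857}{1064182595823} \approx -0.98825$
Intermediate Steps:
$y{\left(t,h \right)} = \left(1557 + h\right) \left(2704 + t\right)$ ($y{\left(t,h \right)} = \left(t + \left(5 + 47\right)^{2}\right) \left(h + 1557\right) = \left(t + 52^{2}\right) \left(1557 + h\right) = \left(t + 2704\right) \left(1557 + h\right) = \left(2704 + t\right) \left(1557 + h\right) = \left(1557 + h\right) \left(2704 + t\right)$)
$\frac{2531080}{2052279} - \frac{3455869}{y{\left(-1371,-390 \right)}} = \frac{2531080}{2052279} - \frac{3455869}{4210128 + 1557 \left(-1371\right) + 2704 \left(-390\right) - -534690} = 2531080 \cdot \frac{1}{2052279} - \frac{3455869}{4210128 - 2134647 - 1054560 + 534690} = \frac{2531080}{2052279} - \frac{3455869}{1555611} = - \frac{1051677161857}{1064182595823}$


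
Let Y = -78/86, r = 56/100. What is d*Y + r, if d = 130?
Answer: -126148/1075 ≈ -117.35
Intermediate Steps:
r = 14/25 (r = 56*(1/100) = 14/25 ≈ 0.56000)
Y = -39/43 (Y = -78*1/86 = -39/43 ≈ -0.90698)
d*Y + r = 130*(-39/43) + 14/25 = -5070/43 + 14/25 = -126148/1075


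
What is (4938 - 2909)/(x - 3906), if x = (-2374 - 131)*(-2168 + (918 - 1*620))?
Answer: 2029/4680444 ≈ 0.00043351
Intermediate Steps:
x = 4684350 (x = -2505*(-2168 + (918 - 620)) = -2505*(-2168 + 298) = -2505*(-1870) = 4684350)
(4938 - 2909)/(x - 3906) = (4938 - 2909)/(4684350 - 3906) = 2029/4680444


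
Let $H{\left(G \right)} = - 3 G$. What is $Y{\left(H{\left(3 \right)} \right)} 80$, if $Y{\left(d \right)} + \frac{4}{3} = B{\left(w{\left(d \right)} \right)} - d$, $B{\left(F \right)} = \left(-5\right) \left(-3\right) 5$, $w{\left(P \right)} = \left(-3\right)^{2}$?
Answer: $\frac{19840}{3} \approx 6613.3$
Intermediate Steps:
$w{\left(P \right)} = 9$
$B{\left(F \right)} = 75$ ($B{\left(F \right)} = 15 \cdot 5 = 75$)
$Y{\left(d \right)} = \frac{221}{3} - d$ ($Y{\left(d \right)} = - \frac{4}{3} - \left(-75 + d\right) = \frac{221}{3} - d$)
$Y{\left(H{\left(3 \right)} \right)} 80 = \left(\frac{221}{3} - \left(-3\right) 3\right) 80 = \left(\frac{221}{3} - -9\right) 80 = \left(\frac{221}{3} + 9\right) 80 = \frac{248}{3} \cdot 80 = \frac{19840}{3}$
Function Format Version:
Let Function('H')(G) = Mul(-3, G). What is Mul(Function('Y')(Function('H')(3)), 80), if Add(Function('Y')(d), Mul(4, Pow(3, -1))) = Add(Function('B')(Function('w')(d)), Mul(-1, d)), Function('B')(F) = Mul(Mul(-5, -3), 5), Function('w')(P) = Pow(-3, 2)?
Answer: Rational(19840, 3) ≈ 6613.3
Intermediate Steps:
Function('w')(P) = 9
Function('B')(F) = 75 (Function('B')(F) = Mul(15, 5) = 75)
Function('Y')(d) = Add(Rational(221, 3), Mul(-1, d)) (Function('Y')(d) = Add(Rational(-4, 3), Add(75, Mul(-1, d))) = Add(Rational(221, 3), Mul(-1, d)))
Mul(Function('Y')(Function('H')(3)), 80) = Mul(Add(Rational(221, 3), Mul(-1, Mul(-3, 3))), 80) = Mul(Add(Rational(221, 3), Mul(-1, -9)), 80) = Mul(Add(Rational(221, 3), 9), 80) = Mul(Rational(248, 3), 80) = Rational(19840, 3)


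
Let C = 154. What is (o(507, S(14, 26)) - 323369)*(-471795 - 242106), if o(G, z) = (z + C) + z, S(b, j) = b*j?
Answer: 230223791787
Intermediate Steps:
o(G, z) = 154 + 2*z (o(G, z) = (z + 154) + z = (154 + z) + z = 154 + 2*z)
(o(507, S(14, 26)) - 323369)*(-471795 - 242106) = ((154 + 2*(14*26)) - 323369)*(-471795 - 242106) = ((154 + 2*364) - 323369)*(-713901) = ((154 + 728) - 323369)*(-713901) = (882 - 323369)*(-713901) = -322487*(-713901) = 230223791787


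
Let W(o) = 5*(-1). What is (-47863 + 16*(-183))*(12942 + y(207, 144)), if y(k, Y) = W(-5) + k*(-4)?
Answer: -615028219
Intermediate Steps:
W(o) = -5
y(k, Y) = -5 - 4*k (y(k, Y) = -5 + k*(-4) = -5 - 4*k)
(-47863 + 16*(-183))*(12942 + y(207, 144)) = (-47863 + 16*(-183))*(12942 + (-5 - 4*207)) = (-47863 - 2928)*(12942 + (-5 - 828)) = -50791*(12942 - 833) = -50791*12109 = -615028219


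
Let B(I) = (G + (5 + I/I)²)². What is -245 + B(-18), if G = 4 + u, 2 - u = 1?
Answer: 1436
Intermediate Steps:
u = 1 (u = 2 - 1*1 = 2 - 1 = 1)
G = 5 (G = 4 + 1 = 5)
B(I) = 1681 (B(I) = (5 + (5 + I/I)²)² = (5 + (5 + 1)²)² = (5 + 6²)² = (5 + 36)² = 41² = 1681)
-245 + B(-18) = -245 + 1681 = 1436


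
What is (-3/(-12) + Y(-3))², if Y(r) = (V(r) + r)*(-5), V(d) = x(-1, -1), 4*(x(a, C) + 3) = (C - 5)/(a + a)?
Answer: 2809/4 ≈ 702.25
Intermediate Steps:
x(a, C) = -3 + (-5 + C)/(8*a) (x(a, C) = -3 + ((C - 5)/(a + a))/4 = -3 + ((-5 + C)/((2*a)))/4 = -3 + ((-5 + C)*(1/(2*a)))/4 = -3 + ((-5 + C)/(2*a))/4 = -3 + (-5 + C)/(8*a))
V(d) = -9/4 (V(d) = (⅛)*(-5 - 1 - 24*(-1))/(-1) = (⅛)*(-1)*(-5 - 1 + 24) = (⅛)*(-1)*18 = -9/4)
Y(r) = 45/4 - 5*r (Y(r) = (-9/4 + r)*(-5) = 45/4 - 5*r)
(-3/(-12) + Y(-3))² = (-3/(-12) + (45/4 - 5*(-3)))² = (-3*(-1/12) + (45/4 + 15))² = (¼ + 105/4)² = (53/2)² = 2809/4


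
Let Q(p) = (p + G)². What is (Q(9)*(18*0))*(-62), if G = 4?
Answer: 0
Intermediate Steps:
Q(p) = (4 + p)² (Q(p) = (p + 4)² = (4 + p)²)
(Q(9)*(18*0))*(-62) = ((4 + 9)²*(18*0))*(-62) = (13²*0)*(-62) = (169*0)*(-62) = 0*(-62) = 0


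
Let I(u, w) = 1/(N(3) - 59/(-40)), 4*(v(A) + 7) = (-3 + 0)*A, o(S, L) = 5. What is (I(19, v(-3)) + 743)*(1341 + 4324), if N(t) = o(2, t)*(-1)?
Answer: 593255795/141 ≈ 4.2075e+6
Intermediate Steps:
v(A) = -7 - 3*A/4 (v(A) = -7 + ((-3 + 0)*A)/4 = -7 + (-3*A)/4 = -7 - 3*A/4)
N(t) = -5 (N(t) = 5*(-1) = -5)
I(u, w) = -40/141 (I(u, w) = 1/(-5 - 59/(-40)) = 1/(-5 - 59*(-1/40)) = 1/(-5 + 59/40) = 1/(-141/40) = -40/141)
(I(19, v(-3)) + 743)*(1341 + 4324) = (-40/141 + 743)*(1341 + 4324) = (104723/141)*5665 = 593255795/141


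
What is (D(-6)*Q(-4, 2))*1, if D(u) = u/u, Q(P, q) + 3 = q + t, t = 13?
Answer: 12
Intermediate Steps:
Q(P, q) = 10 + q (Q(P, q) = -3 + (q + 13) = -3 + (13 + q) = 10 + q)
D(u) = 1
(D(-6)*Q(-4, 2))*1 = (1*(10 + 2))*1 = (1*12)*1 = 12*1 = 12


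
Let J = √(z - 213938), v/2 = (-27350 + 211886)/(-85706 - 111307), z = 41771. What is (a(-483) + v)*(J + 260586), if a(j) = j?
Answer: -8297609900562/65671 - 31842117*I*√172167/65671 ≈ -1.2635e+8 - 2.0119e+5*I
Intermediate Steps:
v = -123024/65671 (v = 2*((-27350 + 211886)/(-85706 - 111307)) = 2*(184536/(-197013)) = 2*(184536*(-1/197013)) = 2*(-61512/65671) = -123024/65671 ≈ -1.8733)
J = I*√172167 (J = √(41771 - 213938) = √(-172167) = I*√172167 ≈ 414.93*I)
(a(-483) + v)*(J + 260586) = (-483 - 123024/65671)*(I*√172167 + 260586) = -31842117*(260586 + I*√172167)/65671 = -8297609900562/65671 - 31842117*I*√172167/65671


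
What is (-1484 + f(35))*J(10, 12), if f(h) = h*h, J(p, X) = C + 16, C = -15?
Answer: -259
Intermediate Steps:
J(p, X) = 1 (J(p, X) = -15 + 16 = 1)
f(h) = h²
(-1484 + f(35))*J(10, 12) = (-1484 + 35²)*1 = (-1484 + 1225)*1 = -259*1 = -259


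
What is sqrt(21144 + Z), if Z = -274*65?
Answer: sqrt(3334) ≈ 57.741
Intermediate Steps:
Z = -17810
sqrt(21144 + Z) = sqrt(21144 - 17810) = sqrt(3334)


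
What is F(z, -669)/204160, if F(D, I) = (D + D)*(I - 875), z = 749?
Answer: -144557/12760 ≈ -11.329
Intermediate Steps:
F(D, I) = 2*D*(-875 + I) (F(D, I) = (2*D)*(-875 + I) = 2*D*(-875 + I))
F(z, -669)/204160 = (2*749*(-875 - 669))/204160 = (2*749*(-1544))*(1/204160) = -2312912*1/204160 = -144557/12760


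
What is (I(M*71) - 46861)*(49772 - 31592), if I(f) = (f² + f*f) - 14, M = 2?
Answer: -119024460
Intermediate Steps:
I(f) = -14 + 2*f² (I(f) = (f² + f²) - 14 = 2*f² - 14 = -14 + 2*f²)
(I(M*71) - 46861)*(49772 - 31592) = ((-14 + 2*(2*71)²) - 46861)*(49772 - 31592) = ((-14 + 2*142²) - 46861)*18180 = ((-14 + 2*20164) - 46861)*18180 = ((-14 + 40328) - 46861)*18180 = (40314 - 46861)*18180 = -6547*18180 = -119024460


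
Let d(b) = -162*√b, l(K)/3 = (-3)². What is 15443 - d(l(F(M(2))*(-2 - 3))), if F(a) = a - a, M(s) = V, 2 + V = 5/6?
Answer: 15443 + 486*√3 ≈ 16285.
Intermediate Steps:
V = -7/6 (V = -2 + 5/6 = -2 + 5*(⅙) = -2 + ⅚ = -7/6 ≈ -1.1667)
M(s) = -7/6
F(a) = 0
l(K) = 27 (l(K) = 3*(-3)² = 3*9 = 27)
15443 - d(l(F(M(2))*(-2 - 3))) = 15443 - (-162)*√27 = 15443 - (-162)*3*√3 = 15443 - (-486)*√3 = 15443 + 486*√3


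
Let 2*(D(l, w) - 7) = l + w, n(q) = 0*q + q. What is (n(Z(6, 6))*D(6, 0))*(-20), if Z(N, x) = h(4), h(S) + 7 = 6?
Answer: 200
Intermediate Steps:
h(S) = -1 (h(S) = -7 + 6 = -1)
Z(N, x) = -1
n(q) = q (n(q) = 0 + q = q)
D(l, w) = 7 + l/2 + w/2 (D(l, w) = 7 + (l + w)/2 = 7 + (l/2 + w/2) = 7 + l/2 + w/2)
(n(Z(6, 6))*D(6, 0))*(-20) = -(7 + (½)*6 + (½)*0)*(-20) = -(7 + 3 + 0)*(-20) = -1*10*(-20) = -10*(-20) = 200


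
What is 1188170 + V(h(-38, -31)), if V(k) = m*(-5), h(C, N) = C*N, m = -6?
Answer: 1188200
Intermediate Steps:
V(k) = 30 (V(k) = -6*(-5) = 30)
1188170 + V(h(-38, -31)) = 1188170 + 30 = 1188200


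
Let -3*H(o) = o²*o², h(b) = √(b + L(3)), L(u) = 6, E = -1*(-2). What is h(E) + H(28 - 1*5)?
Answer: -279841/3 + 2*√2 ≈ -93278.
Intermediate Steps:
E = 2
h(b) = √(6 + b) (h(b) = √(b + 6) = √(6 + b))
H(o) = -o⁴/3 (H(o) = -o²*o²/3 = -o⁴/3)
h(E) + H(28 - 1*5) = √(6 + 2) - (28 - 1*5)⁴/3 = √8 - (28 - 5)⁴/3 = 2*√2 - ⅓*23⁴ = 2*√2 - ⅓*279841 = 2*√2 - 279841/3 = -279841/3 + 2*√2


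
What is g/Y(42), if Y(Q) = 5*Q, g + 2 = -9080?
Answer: -4541/105 ≈ -43.248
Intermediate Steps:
g = -9082 (g = -2 - 9080 = -9082)
g/Y(42) = -9082/(5*42) = -9082/210 = -9082*1/210 = -4541/105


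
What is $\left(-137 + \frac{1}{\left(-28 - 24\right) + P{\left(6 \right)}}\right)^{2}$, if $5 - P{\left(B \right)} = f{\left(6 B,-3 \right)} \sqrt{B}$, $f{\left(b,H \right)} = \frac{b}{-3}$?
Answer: $\frac{33970914208}{1809025} + \frac{4423488 \sqrt{6}}{1809025} \approx 18785.0$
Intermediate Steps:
$f{\left(b,H \right)} = - \frac{b}{3}$ ($f{\left(b,H \right)} = b \left(- \frac{1}{3}\right) = - \frac{b}{3}$)
$P{\left(B \right)} = 5 + 2 B^{\frac{3}{2}}$ ($P{\left(B \right)} = 5 - - \frac{6 B}{3} \sqrt{B} = 5 - - 2 B \sqrt{B} = 5 - - 2 B^{\frac{3}{2}} = 5 + 2 B^{\frac{3}{2}}$)
$\left(-137 + \frac{1}{\left(-28 - 24\right) + P{\left(6 \right)}}\right)^{2} = \left(-137 + \frac{1}{\left(-28 - 24\right) + \left(5 + 2 \cdot 6^{\frac{3}{2}}\right)}\right)^{2} = \left(-137 + \frac{1}{\left(-28 - 24\right) + \left(5 + 2 \cdot 6 \sqrt{6}\right)}\right)^{2} = \left(-137 + \frac{1}{-52 + \left(5 + 12 \sqrt{6}\right)}\right)^{2} = \left(-137 + \frac{1}{-47 + 12 \sqrt{6}}\right)^{2}$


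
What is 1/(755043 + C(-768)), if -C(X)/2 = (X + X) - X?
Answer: 1/756579 ≈ 1.3217e-6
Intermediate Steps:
C(X) = -2*X (C(X) = -2*((X + X) - X) = -2*(2*X - X) = -2*X)
1/(755043 + C(-768)) = 1/(755043 - 2*(-768)) = 1/(755043 + 1536) = 1/756579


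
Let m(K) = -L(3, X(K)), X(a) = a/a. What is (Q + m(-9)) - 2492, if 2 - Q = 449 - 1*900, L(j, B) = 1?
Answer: -2040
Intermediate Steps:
X(a) = 1
m(K) = -1 (m(K) = -1*1 = -1)
Q = 453 (Q = 2 - (449 - 1*900) = 2 - (449 - 900) = 2 - 1*(-451) = 2 + 451 = 453)
(Q + m(-9)) - 2492 = (453 - 1) - 2492 = 452 - 2492 = -2040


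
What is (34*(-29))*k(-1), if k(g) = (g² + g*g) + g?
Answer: -986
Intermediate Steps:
k(g) = g + 2*g² (k(g) = (g² + g²) + g = 2*g² + g = g + 2*g²)
(34*(-29))*k(-1) = (34*(-29))*(-(1 + 2*(-1))) = -(-986)*(1 - 2) = -(-986)*(-1) = -986*1 = -986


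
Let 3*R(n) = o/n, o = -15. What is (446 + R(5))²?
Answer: 198025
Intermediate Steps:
R(n) = -5/n (R(n) = (-15/n)/3 = -5/n)
(446 + R(5))² = (446 - 5/5)² = (446 - 5*⅕)² = (446 - 1)² = 445² = 198025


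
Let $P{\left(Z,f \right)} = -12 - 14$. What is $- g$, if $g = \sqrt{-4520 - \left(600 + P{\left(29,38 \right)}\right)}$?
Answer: $- 3 i \sqrt{566} \approx - 71.372 i$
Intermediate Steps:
$P{\left(Z,f \right)} = -26$ ($P{\left(Z,f \right)} = -12 - 14 = -26$)
$g = 3 i \sqrt{566}$ ($g = \sqrt{-4520 - 574} = \sqrt{-5094} = 3 i \sqrt{566} \approx 71.372 i$)
$- g = - 3 i \sqrt{566}$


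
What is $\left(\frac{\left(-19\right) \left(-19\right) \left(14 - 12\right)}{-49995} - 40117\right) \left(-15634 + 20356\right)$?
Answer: $- \frac{3156893315638}{16665} \approx -1.8943 \cdot 10^{8}$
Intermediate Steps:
$\left(\frac{\left(-19\right) \left(-19\right) \left(14 - 12\right)}{-49995} - 40117\right) \left(-15634 + 20356\right) = \left(361 \cdot 2 \left(- \frac{1}{49995}\right) - 40117\right) 4722 = \left(722 \left(- \frac{1}{49995}\right) - 40117\right) 4722 = \left(- \frac{722}{49995} - 40117\right) 4722 = \left(- \frac{2005650137}{49995}\right) 4722 = - \frac{3156893315638}{16665}$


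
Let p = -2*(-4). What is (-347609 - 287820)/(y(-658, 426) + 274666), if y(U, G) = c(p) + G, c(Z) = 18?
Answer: -635429/275110 ≈ -2.3097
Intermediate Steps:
p = 8
y(U, G) = 18 + G
(-347609 - 287820)/(y(-658, 426) + 274666) = (-347609 - 287820)/((18 + 426) + 274666) = -635429/(444 + 274666) = -635429/275110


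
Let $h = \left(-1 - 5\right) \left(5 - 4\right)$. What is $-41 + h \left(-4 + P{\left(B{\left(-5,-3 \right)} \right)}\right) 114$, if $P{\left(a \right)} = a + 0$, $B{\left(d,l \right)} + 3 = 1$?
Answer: $4063$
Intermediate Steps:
$B{\left(d,l \right)} = -2$ ($B{\left(d,l \right)} = -3 + 1 = -2$)
$h = -6$ ($h = \left(-6\right) 1 = -6$)
$P{\left(a \right)} = a$
$-41 + h \left(-4 + P{\left(B{\left(-5,-3 \right)} \right)}\right) 114 = -41 + - 6 \left(-4 - 2\right) 114 = -41 + \left(-6\right) \left(-6\right) 114 = -41 + 36 \cdot 114 = -41 + 4104 = 4063$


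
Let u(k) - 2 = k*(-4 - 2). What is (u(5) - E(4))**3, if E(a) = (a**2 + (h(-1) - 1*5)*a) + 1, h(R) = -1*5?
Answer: -125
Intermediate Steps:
h(R) = -5
u(k) = 2 - 6*k (u(k) = 2 + k*(-4 - 2) = 2 + k*(-6) = 2 - 6*k)
E(a) = 1 + a**2 - 10*a (E(a) = (a**2 + (-5 - 1*5)*a) + 1 = (a**2 + (-5 - 5)*a) + 1 = (a**2 - 10*a) + 1 = 1 + a**2 - 10*a)
(u(5) - E(4))**3 = ((2 - 6*5) - (1 + 4**2 - 10*4))**3 = ((2 - 30) - (1 + 16 - 40))**3 = (-28 - 1*(-23))**3 = (-28 + 23)**3 = (-5)**3 = -125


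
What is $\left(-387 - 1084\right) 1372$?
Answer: $-2018212$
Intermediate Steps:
$\left(-387 - 1084\right) 1372 = \left(-1471\right) 1372 = -2018212$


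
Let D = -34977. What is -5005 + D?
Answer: -39982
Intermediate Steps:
-5005 + D = -5005 - 34977 = -39982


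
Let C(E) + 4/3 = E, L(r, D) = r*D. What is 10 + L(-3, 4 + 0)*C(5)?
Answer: -34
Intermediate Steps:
L(r, D) = D*r
C(E) = -4/3 + E
10 + L(-3, 4 + 0)*C(5) = 10 + ((4 + 0)*(-3))*(-4/3 + 5) = 10 + (4*(-3))*(11/3) = 10 - 12*11/3 = 10 - 44 = -34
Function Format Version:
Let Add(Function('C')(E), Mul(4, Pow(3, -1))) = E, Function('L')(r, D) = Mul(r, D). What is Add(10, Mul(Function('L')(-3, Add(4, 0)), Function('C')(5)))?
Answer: -34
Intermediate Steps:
Function('L')(r, D) = Mul(D, r)
Function('C')(E) = Add(Rational(-4, 3), E)
Add(10, Mul(Function('L')(-3, Add(4, 0)), Function('C')(5))) = Add(10, Mul(Mul(Add(4, 0), -3), Add(Rational(-4, 3), 5))) = Add(10, Mul(Mul(4, -3), Rational(11, 3))) = Add(10, Mul(-12, Rational(11, 3))) = Add(10, -44) = -34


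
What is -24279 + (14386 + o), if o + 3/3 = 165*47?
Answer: -2139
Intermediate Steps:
o = 7754 (o = -1 + 165*47 = -1 + 7755 = 7754)
-24279 + (14386 + o) = -24279 + (14386 + 7754) = -24279 + 22140 = -2139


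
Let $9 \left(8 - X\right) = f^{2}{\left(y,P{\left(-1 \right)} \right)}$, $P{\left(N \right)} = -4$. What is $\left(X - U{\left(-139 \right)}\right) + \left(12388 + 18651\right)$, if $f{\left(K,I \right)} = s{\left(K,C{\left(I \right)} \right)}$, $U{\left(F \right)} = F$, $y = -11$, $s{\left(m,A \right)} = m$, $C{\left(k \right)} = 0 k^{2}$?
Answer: $\frac{280553}{9} \approx 31173.0$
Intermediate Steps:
$C{\left(k \right)} = 0$
$f{\left(K,I \right)} = K$
$X = - \frac{49}{9}$ ($X = 8 - \frac{\left(-11\right)^{2}}{9} = 8 - \frac{121}{9} = - \frac{49}{9} \approx -5.4444$)
$\left(X - U{\left(-139 \right)}\right) + \left(12388 + 18651\right) = \left(- \frac{49}{9} - -139\right) + \left(12388 + 18651\right) = \left(- \frac{49}{9} + 139\right) + 31039 = \frac{1202}{9} + 31039 = \frac{280553}{9}$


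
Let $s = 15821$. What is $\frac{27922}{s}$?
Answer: $\frac{27922}{15821} \approx 1.7649$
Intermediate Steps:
$\frac{27922}{s} = \frac{27922}{15821}$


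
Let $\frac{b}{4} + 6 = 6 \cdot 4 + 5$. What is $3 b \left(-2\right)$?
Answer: $-552$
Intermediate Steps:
$b = 92$ ($b = -24 + 4 \left(6 \cdot 4 + 5\right) = -24 + 4 \left(24 + 5\right) = -24 + 4 \cdot 29 = -24 + 116 = 92$)
$3 b \left(-2\right) = 3 \cdot 92 \left(-2\right) = 276 \left(-2\right) = -552$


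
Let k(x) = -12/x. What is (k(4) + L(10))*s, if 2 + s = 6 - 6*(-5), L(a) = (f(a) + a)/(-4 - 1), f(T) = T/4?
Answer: -187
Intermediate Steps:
f(T) = T/4 (f(T) = T*(1/4) = T/4)
L(a) = -a/4 (L(a) = (a/4 + a)/(-4 - 1) = (5*a/4)/(-5) = (5*a/4)*(-1/5) = -a/4)
s = 34 (s = -2 + (6 - 6*(-5)) = -2 + (6 + 30) = -2 + 36 = 34)
(k(4) + L(10))*s = (-12/4 - 1/4*10)*34 = (-12*1/4 - 5/2)*34 = (-3 - 5/2)*34 = -11/2*34 = -187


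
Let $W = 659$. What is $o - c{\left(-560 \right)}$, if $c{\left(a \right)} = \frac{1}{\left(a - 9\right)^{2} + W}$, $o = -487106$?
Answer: $- \frac{158026928521}{324420} \approx -4.8711 \cdot 10^{5}$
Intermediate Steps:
$c{\left(a \right)} = \frac{1}{659 + \left(-9 + a\right)^{2}}$ ($c{\left(a \right)} = \frac{1}{\left(a - 9\right)^{2} + 659} = \frac{1}{\left(-9 + a\right)^{2} + 659} = \frac{1}{659 + \left(-9 + a\right)^{2}}$)
$o - c{\left(-560 \right)} = -487106 - \frac{1}{659 + \left(-9 - 560\right)^{2}} = -487106 - \frac{1}{659 + \left(-569\right)^{2}} = -487106 - \frac{1}{659 + 323761} = -487106 - \frac{1}{324420} = - \frac{158026928521}{324420}$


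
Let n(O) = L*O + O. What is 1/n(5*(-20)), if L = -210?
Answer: 1/20900 ≈ 4.7847e-5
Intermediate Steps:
n(O) = -209*O (n(O) = -210*O + O = -209*O)
1/n(5*(-20)) = 1/(-1045*(-20)) = 1/(-209*(-100)) = 1/20900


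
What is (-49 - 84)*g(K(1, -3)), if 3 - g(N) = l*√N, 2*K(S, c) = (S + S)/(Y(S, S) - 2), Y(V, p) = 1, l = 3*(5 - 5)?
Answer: -399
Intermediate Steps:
l = 0 (l = 3*0 = 0)
K(S, c) = -S (K(S, c) = ((S + S)/(1 - 2))/2 = ((2*S)/(-1))/2 = ((2*S)*(-1))/2 = (-2*S)/2 = -S)
g(N) = 3 (g(N) = 3 - 0*√N = 3 - 1*0 = 3 + 0 = 3)
(-49 - 84)*g(K(1, -3)) = (-49 - 84)*3 = -133*3 = -399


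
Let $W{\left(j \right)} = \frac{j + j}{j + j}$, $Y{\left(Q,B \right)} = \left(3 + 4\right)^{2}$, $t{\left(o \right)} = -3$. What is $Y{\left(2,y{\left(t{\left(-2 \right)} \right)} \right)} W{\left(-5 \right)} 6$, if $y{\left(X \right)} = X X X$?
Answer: $294$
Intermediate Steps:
$y{\left(X \right)} = X^{3}$ ($y{\left(X \right)} = X^{2} X = X^{3}$)
$Y{\left(Q,B \right)} = 49$ ($Y{\left(Q,B \right)} = 7^{2} = 49$)
$W{\left(j \right)} = 1$ ($W{\left(j \right)} = \frac{2 j}{2 j} = 2 j \frac{1}{2 j} = 1$)
$Y{\left(2,y{\left(t{\left(-2 \right)} \right)} \right)} W{\left(-5 \right)} 6 = 49 \cdot 1 \cdot 6 = 49 \cdot 6 = 294$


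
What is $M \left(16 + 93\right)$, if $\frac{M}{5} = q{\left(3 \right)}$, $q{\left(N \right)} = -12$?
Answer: $-6540$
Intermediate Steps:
$M = -60$ ($M = 5 \left(-12\right) = -60$)
$M \left(16 + 93\right) = - 60 \left(16 + 93\right) = \left(-60\right) 109 = -6540$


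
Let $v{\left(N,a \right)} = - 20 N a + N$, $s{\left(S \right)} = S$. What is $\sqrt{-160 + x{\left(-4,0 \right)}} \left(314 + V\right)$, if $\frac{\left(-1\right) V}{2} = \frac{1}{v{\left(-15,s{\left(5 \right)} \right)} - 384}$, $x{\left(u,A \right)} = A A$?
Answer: $\frac{1382848 i \sqrt{10}}{1101} \approx 3971.8 i$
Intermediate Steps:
$x{\left(u,A \right)} = A^{2}$
$v{\left(N,a \right)} = N - 20 N a$ ($v{\left(N,a \right)} = - 20 N a + N = N - 20 N a$)
$V = - \frac{2}{1101}$ ($V = - \frac{2}{- 15 \left(1 - 100\right) - 384} = - \frac{2}{\left(-15\right) \left(-99\right) - 384} = - \frac{2}{1485 - 384} = - \frac{2}{1101} \approx -0.0018165$)
$\sqrt{-160 + x{\left(-4,0 \right)}} \left(314 + V\right) = \sqrt{-160 + 0^{2}} \left(314 - \frac{2}{1101}\right) = \sqrt{-160 + 0} \cdot \frac{345712}{1101} = \sqrt{-160} \cdot \frac{345712}{1101} = 4 i \sqrt{10} \cdot \frac{345712}{1101} = \frac{1382848 i \sqrt{10}}{1101}$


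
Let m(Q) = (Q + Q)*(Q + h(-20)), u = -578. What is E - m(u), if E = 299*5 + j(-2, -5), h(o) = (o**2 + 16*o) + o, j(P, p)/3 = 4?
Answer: -597301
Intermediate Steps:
j(P, p) = 12 (j(P, p) = 3*4 = 12)
h(o) = o**2 + 17*o
m(Q) = 2*Q*(60 + Q) (m(Q) = (Q + Q)*(Q - 20*(17 - 20)) = (2*Q)*(Q - 20*(-3)) = (2*Q)*(Q + 60) = (2*Q)*(60 + Q) = 2*Q*(60 + Q))
E = 1507 (E = 299*5 + 12 = 1495 + 12 = 1507)
E - m(u) = 1507 - 2*(-578)*(60 - 578) = 1507 - 2*(-578)*(-518) = 1507 - 1*598808 = 1507 - 598808 = -597301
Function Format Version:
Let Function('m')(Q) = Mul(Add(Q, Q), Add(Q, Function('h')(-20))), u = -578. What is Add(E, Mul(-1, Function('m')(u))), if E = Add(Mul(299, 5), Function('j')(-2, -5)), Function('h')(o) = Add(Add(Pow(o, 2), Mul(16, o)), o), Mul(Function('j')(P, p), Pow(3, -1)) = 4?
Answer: -597301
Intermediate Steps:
Function('j')(P, p) = 12 (Function('j')(P, p) = Mul(3, 4) = 12)
Function('h')(o) = Add(Pow(o, 2), Mul(17, o))
Function('m')(Q) = Mul(2, Q, Add(60, Q)) (Function('m')(Q) = Mul(Add(Q, Q), Add(Q, Mul(-20, Add(17, -20)))) = Mul(Mul(2, Q), Add(Q, Mul(-20, -3))) = Mul(Mul(2, Q), Add(Q, 60)) = Mul(Mul(2, Q), Add(60, Q)) = Mul(2, Q, Add(60, Q)))
E = 1507 (E = Add(Mul(299, 5), 12) = Add(1495, 12) = 1507)
Add(E, Mul(-1, Function('m')(u))) = Add(1507, Mul(-1, Mul(2, -578, Add(60, -578)))) = Add(1507, Mul(-1, Mul(2, -578, -518))) = Add(1507, Mul(-1, 598808)) = Add(1507, -598808) = -597301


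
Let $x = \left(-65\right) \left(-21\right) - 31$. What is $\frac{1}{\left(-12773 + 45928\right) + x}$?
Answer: $\frac{1}{34489} \approx 2.8995 \cdot 10^{-5}$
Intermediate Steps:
$x = 1334$ ($x = 1365 - 31 = 1334$)
$\frac{1}{\left(-12773 + 45928\right) + x} = \frac{1}{\left(-12773 + 45928\right) + 1334} = \frac{1}{33155 + 1334} = \frac{1}{34489}$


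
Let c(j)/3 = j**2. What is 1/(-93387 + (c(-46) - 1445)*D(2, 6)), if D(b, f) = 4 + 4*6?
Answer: 1/43897 ≈ 2.2781e-5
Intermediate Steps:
D(b, f) = 28 (D(b, f) = 4 + 24 = 28)
c(j) = 3*j**2
1/(-93387 + (c(-46) - 1445)*D(2, 6)) = 1/(-93387 + (3*(-46)**2 - 1445)*28) = 1/(-93387 + (3*2116 - 1445)*28) = 1/(-93387 + (6348 - 1445)*28) = 1/(-93387 + 4903*28) = 1/(-93387 + 137284) = 1/43897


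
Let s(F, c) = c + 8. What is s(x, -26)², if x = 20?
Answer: 324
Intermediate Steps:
s(F, c) = 8 + c
s(x, -26)² = (8 - 26)² = (-18)² = 324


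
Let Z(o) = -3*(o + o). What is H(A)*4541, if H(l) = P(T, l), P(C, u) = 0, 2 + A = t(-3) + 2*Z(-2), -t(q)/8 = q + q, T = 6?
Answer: 0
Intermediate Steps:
Z(o) = -6*o
t(q) = -16*q (t(q) = -8*(q + q) = -16*q)
A = 70 (A = -2 + (-16*(-3) + 2*(-6*(-2))) = -2 + (48 + 2*12) = -2 + (48 + 24) = -2 + 72 = 70)
H(l) = 0
H(A)*4541 = 0*4541 = 0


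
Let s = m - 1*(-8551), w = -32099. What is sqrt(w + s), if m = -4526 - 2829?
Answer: I*sqrt(30903) ≈ 175.79*I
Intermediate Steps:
m = -7355
s = 1196 (s = -7355 - 1*(-8551) = -7355 + 8551 = 1196)
sqrt(w + s) = sqrt(-32099 + 1196) = sqrt(-30903) = I*sqrt(30903)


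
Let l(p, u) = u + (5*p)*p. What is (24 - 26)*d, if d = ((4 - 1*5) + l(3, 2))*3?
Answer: -276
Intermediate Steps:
l(p, u) = u + 5*p²
d = 138 (d = ((4 - 1*5) + (2 + 5*3²))*3 = ((4 - 5) + (2 + 5*9))*3 = (-1 + (2 + 45))*3 = (-1 + 47)*3 = 46*3 = 138)
(24 - 26)*d = (24 - 26)*138 = -2*138 = -276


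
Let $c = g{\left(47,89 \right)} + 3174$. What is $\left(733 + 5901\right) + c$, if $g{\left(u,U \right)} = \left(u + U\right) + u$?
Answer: $9991$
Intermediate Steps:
$g{\left(u,U \right)} = U + 2 u$ ($g{\left(u,U \right)} = \left(U + u\right) + u = U + 2 u$)
$c = 3357$ ($c = \left(89 + 2 \cdot 47\right) + 3174 = \left(89 + 94\right) + 3174 = 183 + 3174 = 3357$)
$\left(733 + 5901\right) + c = \left(733 + 5901\right) + 3357 = 6634 + 3357 = 9991$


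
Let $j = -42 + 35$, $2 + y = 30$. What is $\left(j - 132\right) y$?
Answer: $-3892$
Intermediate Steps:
$y = 28$ ($y = -2 + 30 = 28$)
$j = -7$
$\left(j - 132\right) y = \left(-7 - 132\right) 28 = \left(-139\right) 28 = -3892$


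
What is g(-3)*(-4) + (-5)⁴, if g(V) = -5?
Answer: 645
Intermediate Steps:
g(-3)*(-4) + (-5)⁴ = -5*(-4) + (-5)⁴ = 20 + 625 = 645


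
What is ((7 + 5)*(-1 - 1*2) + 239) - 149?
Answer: 54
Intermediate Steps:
((7 + 5)*(-1 - 1*2) + 239) - 149 = (12*(-1 - 2) + 239) - 149 = (12*(-3) + 239) - 149 = (-36 + 239) - 149 = 203 - 149 = 54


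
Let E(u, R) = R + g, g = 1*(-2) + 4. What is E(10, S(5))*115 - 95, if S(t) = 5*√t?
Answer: 135 + 575*√5 ≈ 1420.7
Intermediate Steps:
g = 2 (g = -2 + 4 = 2)
E(u, R) = 2 + R (E(u, R) = R + 2 = 2 + R)
E(10, S(5))*115 - 95 = (2 + 5*√5)*115 - 95 = (230 + 575*√5) - 95 = 135 + 575*√5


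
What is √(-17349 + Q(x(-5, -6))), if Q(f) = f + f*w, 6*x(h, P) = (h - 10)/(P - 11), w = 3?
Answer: I*√5013691/17 ≈ 131.71*I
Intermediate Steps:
x(h, P) = (-10 + h)/(6*(-11 + P)) (x(h, P) = ((h - 10)/(P - 11))/6 = ((-10 + h)/(-11 + P))/6 = (-10 + h)/(6*(-11 + P)))
Q(f) = 4*f (Q(f) = f + f*3 = f + 3*f = 4*f)
√(-17349 + Q(x(-5, -6))) = √(-17349 + 4*((-10 - 5)/(6*(-11 - 6)))) = √(-17349 + 4*((⅙)*(-15)/(-17))) = √(-17349 + 4*((⅙)*(-1/17)*(-15))) = √(-17349 + 4*(5/34)) = √(-17349 + 10/17) = √(-294923/17) = I*√5013691/17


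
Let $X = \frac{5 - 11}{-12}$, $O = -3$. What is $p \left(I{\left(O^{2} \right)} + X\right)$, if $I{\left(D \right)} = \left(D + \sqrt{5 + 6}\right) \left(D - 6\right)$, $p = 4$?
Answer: $110 + 12 \sqrt{11} \approx 149.8$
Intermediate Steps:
$X = \frac{1}{2}$ ($X = \left(5 - 11\right) \left(- \frac{1}{12}\right) = \left(-6\right) \left(- \frac{1}{12}\right) = \frac{1}{2} \approx 0.5$)
$I{\left(D \right)} = \left(-6 + D\right) \left(D + \sqrt{11}\right)$ ($I{\left(D \right)} = \left(D + \sqrt{11}\right) \left(-6 + D\right) = \left(-6 + D\right) \left(D + \sqrt{11}\right)$)
$p \left(I{\left(O^{2} \right)} + X\right) = 4 \left(\left(\left(\left(-3\right)^{2}\right)^{2} - 6 \left(-3\right)^{2} - 6 \sqrt{11} + \left(-3\right)^{2} \sqrt{11}\right) + \frac{1}{2}\right) = 4 \left(\left(9^{2} - 54 - 6 \sqrt{11} + 9 \sqrt{11}\right) + \frac{1}{2}\right) = 4 \left(\left(81 - 54 - 6 \sqrt{11} + 9 \sqrt{11}\right) + \frac{1}{2}\right) = 4 \left(\left(27 + 3 \sqrt{11}\right) + \frac{1}{2}\right) = 4 \left(\frac{55}{2} + 3 \sqrt{11}\right) = 110 + 12 \sqrt{11}$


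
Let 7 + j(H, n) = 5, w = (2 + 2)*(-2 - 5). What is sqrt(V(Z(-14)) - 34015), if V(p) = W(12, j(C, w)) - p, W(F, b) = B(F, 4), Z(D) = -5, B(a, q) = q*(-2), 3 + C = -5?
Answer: I*sqrt(34018) ≈ 184.44*I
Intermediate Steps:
C = -8 (C = -3 - 5 = -8)
B(a, q) = -2*q
w = -28 (w = 4*(-7) = -28)
j(H, n) = -2 (j(H, n) = -7 + 5 = -2)
W(F, b) = -8 (W(F, b) = -2*4 = -8)
V(p) = -8 - p
sqrt(V(Z(-14)) - 34015) = sqrt((-8 - 1*(-5)) - 34015) = sqrt((-8 + 5) - 34015) = sqrt(-3 - 34015) = sqrt(-34018) = I*sqrt(34018)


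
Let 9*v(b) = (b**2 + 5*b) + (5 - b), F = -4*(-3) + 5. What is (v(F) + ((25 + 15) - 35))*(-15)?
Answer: -2035/3 ≈ -678.33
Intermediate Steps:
F = 17 (F = 12 + 5 = 17)
v(b) = 5/9 + b**2/9 + 4*b/9 (v(b) = ((b**2 + 5*b) + (5 - b))/9 = (5 + b**2 + 4*b)/9 = 5/9 + b**2/9 + 4*b/9)
(v(F) + ((25 + 15) - 35))*(-15) = ((5/9 + (1/9)*17**2 + (4/9)*17) + ((25 + 15) - 35))*(-15) = ((5/9 + (1/9)*289 + 68/9) + (40 - 35))*(-15) = ((5/9 + 289/9 + 68/9) + 5)*(-15) = (362/9 + 5)*(-15) = (407/9)*(-15) = -2035/3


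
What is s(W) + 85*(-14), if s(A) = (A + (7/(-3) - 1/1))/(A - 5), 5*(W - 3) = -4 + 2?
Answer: -42829/36 ≈ -1189.7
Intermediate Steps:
W = 13/5 (W = 3 + (-4 + 2)/5 = 3 + (⅕)*(-2) = 3 - ⅖ = 13/5 ≈ 2.6000)
s(A) = (-10/3 + A)/(-5 + A) (s(A) = (A + (7*(-⅓) - 1*1))/(-5 + A) = (A + (-7/3 - 1))/(-5 + A) = (A - 10/3)/(-5 + A) = (-10/3 + A)/(-5 + A))
s(W) + 85*(-14) = (-10/3 + 13/5)/(-5 + 13/5) + 85*(-14) = -11/15/(-12/5) - 1190 = -5/12*(-11/15) - 1190 = 11/36 - 1190 = -42829/36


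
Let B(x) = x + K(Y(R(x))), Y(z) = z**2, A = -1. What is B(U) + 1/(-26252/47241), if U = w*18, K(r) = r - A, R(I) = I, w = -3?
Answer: 75112235/26252 ≈ 2861.2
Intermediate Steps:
K(r) = 1 + r (K(r) = r - 1*(-1) = r + 1 = 1 + r)
U = -54 (U = -3*18 = -54)
B(x) = 1 + x + x**2 (B(x) = x + (1 + x**2) = 1 + x + x**2)
B(U) + 1/(-26252/47241) = (1 - 54 + (-54)**2) + 1/(-26252/47241) = (1 - 54 + 2916) + 1/(-26252*1/47241) = 2863 + 1/(-26252/47241) = 2863 - 47241/26252 = 75112235/26252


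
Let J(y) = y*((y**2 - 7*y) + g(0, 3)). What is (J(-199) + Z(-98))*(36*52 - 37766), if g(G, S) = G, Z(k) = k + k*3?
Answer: 292830359012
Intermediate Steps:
Z(k) = 4*k (Z(k) = k + 3*k = 4*k)
J(y) = y*(y**2 - 7*y) (J(y) = y*((y**2 - 7*y) + 0) = y*(y**2 - 7*y))
(J(-199) + Z(-98))*(36*52 - 37766) = ((-199)**2*(-7 - 199) + 4*(-98))*(36*52 - 37766) = (39601*(-206) - 392)*(1872 - 37766) = (-8157806 - 392)*(-35894) = -8158198*(-35894) = 292830359012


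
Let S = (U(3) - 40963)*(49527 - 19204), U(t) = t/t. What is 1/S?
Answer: -1/1242090726 ≈ -8.0509e-10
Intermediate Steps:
U(t) = 1
S = -1242090726 (S = (1 - 40963)*(49527 - 19204) = -40962*30323 = -1242090726)
1/S = 1/(-1242090726) = -1/1242090726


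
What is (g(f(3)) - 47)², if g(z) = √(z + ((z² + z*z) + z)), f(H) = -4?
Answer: 2233 - 188*√6 ≈ 1772.5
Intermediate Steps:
g(z) = √(2*z + 2*z²) (g(z) = √(z + ((z² + z²) + z)) = √(z + (2*z² + z)) = √(z + (z + 2*z²)) = √(2*z + 2*z²))
(g(f(3)) - 47)² = (√2*√(-4*(1 - 4)) - 47)² = (√2*√(-4*(-3)) - 47)² = (√2*√12 - 47)² = (√2*(2*√3) - 47)² = (2*√6 - 47)² = (-47 + 2*√6)²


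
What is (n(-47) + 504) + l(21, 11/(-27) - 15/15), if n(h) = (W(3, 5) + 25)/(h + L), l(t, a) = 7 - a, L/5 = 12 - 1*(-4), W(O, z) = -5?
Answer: 152365/297 ≈ 513.01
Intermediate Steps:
L = 80 (L = 5*(12 - 1*(-4)) = 5*(12 + 4) = 5*16 = 80)
n(h) = 20/(80 + h) (n(h) = (-5 + 25)/(h + 80) = 20/(80 + h))
(n(-47) + 504) + l(21, 11/(-27) - 15/15) = (20/(80 - 47) + 504) + (7 - (11/(-27) - 15/15)) = (20/33 + 504) + (7 - (11*(-1/27) - 15*1/15)) = (20*(1/33) + 504) + (7 - (-11/27 - 1)) = (20/33 + 504) + (7 - 1*(-38/27)) = 16652/33 + (7 + 38/27) = 16652/33 + 227/27 = 152365/297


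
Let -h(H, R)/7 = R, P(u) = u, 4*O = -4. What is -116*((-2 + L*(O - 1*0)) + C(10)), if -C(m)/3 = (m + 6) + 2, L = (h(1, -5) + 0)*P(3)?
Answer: 18676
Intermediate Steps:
O = -1 (O = (¼)*(-4) = -1)
h(H, R) = -7*R
L = 105 (L = (-7*(-5) + 0)*3 = (35 + 0)*3 = 35*3 = 105)
C(m) = -24 - 3*m (C(m) = -3*((m + 6) + 2) = -3*((6 + m) + 2) = -3*(8 + m) = -24 - 3*m)
-116*((-2 + L*(O - 1*0)) + C(10)) = -116*((-2 + 105*(-1 - 1*0)) + (-24 - 3*10)) = -116*((-2 + 105*(-1 + 0)) + (-24 - 30)) = -116*((-2 + 105*(-1)) - 54) = -116*((-2 - 105) - 54) = -116*(-107 - 54) = -116*(-161) = 18676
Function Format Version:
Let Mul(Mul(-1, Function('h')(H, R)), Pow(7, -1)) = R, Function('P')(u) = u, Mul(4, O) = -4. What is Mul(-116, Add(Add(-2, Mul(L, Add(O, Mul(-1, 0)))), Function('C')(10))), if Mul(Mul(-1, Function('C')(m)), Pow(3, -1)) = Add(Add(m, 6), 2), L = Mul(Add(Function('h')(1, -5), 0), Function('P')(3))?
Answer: 18676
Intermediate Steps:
O = -1 (O = Mul(Rational(1, 4), -4) = -1)
Function('h')(H, R) = Mul(-7, R)
L = 105 (L = Mul(Add(Mul(-7, -5), 0), 3) = Mul(Add(35, 0), 3) = Mul(35, 3) = 105)
Function('C')(m) = Add(-24, Mul(-3, m)) (Function('C')(m) = Mul(-3, Add(Add(m, 6), 2)) = Mul(-3, Add(Add(6, m), 2)) = Mul(-3, Add(8, m)) = Add(-24, Mul(-3, m)))
Mul(-116, Add(Add(-2, Mul(L, Add(O, Mul(-1, 0)))), Function('C')(10))) = Mul(-116, Add(Add(-2, Mul(105, Add(-1, Mul(-1, 0)))), Add(-24, Mul(-3, 10)))) = Mul(-116, Add(Add(-2, Mul(105, Add(-1, 0))), Add(-24, -30))) = Mul(-116, Add(Add(-2, Mul(105, -1)), -54)) = Mul(-116, Add(Add(-2, -105), -54)) = Mul(-116, Add(-107, -54)) = Mul(-116, -161) = 18676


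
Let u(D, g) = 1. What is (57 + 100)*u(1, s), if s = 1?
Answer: 157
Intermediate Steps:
(57 + 100)*u(1, s) = (57 + 100)*1 = 157*1 = 157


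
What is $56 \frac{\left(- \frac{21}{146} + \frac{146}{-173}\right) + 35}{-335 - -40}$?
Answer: $- \frac{24054268}{3725555} \approx -6.4566$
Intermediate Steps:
$56 \frac{\left(- \frac{21}{146} + \frac{146}{-173}\right) + 35}{-335 - -40} = 56 \frac{\left(\left(-21\right) \frac{1}{146} + 146 \left(- \frac{1}{173}\right)\right) + 35}{-335 + 40} = 56 \frac{\left(- \frac{21}{146} - \frac{146}{173}\right) + 35}{-295} = 56 \left(- \frac{24949}{25258} + 35\right) \left(- \frac{1}{295}\right) = 56 \cdot \frac{859081}{25258} \left(- \frac{1}{295}\right) = 56 \left(- \frac{859081}{7451110}\right) = - \frac{24054268}{3725555}$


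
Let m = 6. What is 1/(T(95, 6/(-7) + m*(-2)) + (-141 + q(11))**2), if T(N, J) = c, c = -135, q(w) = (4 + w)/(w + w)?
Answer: 484/9464229 ≈ 5.1140e-5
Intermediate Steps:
q(w) = (4 + w)/(2*w) (q(w) = (4 + w)/((2*w)) = (4 + w)*(1/(2*w)) = (4 + w)/(2*w))
T(N, J) = -135
1/(T(95, 6/(-7) + m*(-2)) + (-141 + q(11))**2) = 1/(-135 + (-141 + (1/2)*(4 + 11)/11)**2) = 1/(-135 + (-141 + (1/2)*(1/11)*15)**2) = 1/(-135 + (-141 + 15/22)**2) = 1/(-135 + (-3087/22)**2) = 1/(-135 + 9529569/484) = 1/(9464229/484) = 484/9464229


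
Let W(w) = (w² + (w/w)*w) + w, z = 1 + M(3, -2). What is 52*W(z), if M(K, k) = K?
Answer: 1248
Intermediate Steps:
z = 4 (z = 1 + 3 = 4)
W(w) = w² + 2*w (W(w) = (w² + 1*w) + w = (w² + w) + w = (w + w²) + w = w² + 2*w)
52*W(z) = 52*(4*(2 + 4)) = 52*(4*6) = 52*24 = 1248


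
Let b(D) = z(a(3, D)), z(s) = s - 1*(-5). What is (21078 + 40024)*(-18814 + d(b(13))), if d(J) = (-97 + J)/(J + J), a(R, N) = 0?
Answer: -5750675832/5 ≈ -1.1501e+9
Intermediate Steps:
z(s) = 5 + s (z(s) = s + 5 = 5 + s)
b(D) = 5 (b(D) = 5 + 0 = 5)
d(J) = (-97 + J)/(2*J) (d(J) = (-97 + J)/((2*J)) = (-97 + J)*(1/(2*J)) = (-97 + J)/(2*J))
(21078 + 40024)*(-18814 + d(b(13))) = (21078 + 40024)*(-18814 + (½)*(-97 + 5)/5) = 61102*(-18814 + (½)*(⅕)*(-92)) = 61102*(-18814 - 46/5) = 61102*(-94116/5) = -5750675832/5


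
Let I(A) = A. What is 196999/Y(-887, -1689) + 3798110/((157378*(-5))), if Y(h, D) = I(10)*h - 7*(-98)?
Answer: -1691820685/58544616 ≈ -28.898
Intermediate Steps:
Y(h, D) = 686 + 10*h (Y(h, D) = 10*h - 7*(-98) = 10*h + 686 = 686 + 10*h)
196999/Y(-887, -1689) + 3798110/((157378*(-5))) = 196999/(686 + 10*(-887)) + 3798110/((157378*(-5))) = 196999/(686 - 8870) + 3798110/(-786890) = 196999/(-8184) + 3798110*(-1/786890) = 196999*(-1/8184) - 379811/78689 = -17909/744 - 379811/78689 = -1691820685/58544616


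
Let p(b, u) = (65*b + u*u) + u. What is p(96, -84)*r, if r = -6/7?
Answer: -79272/7 ≈ -11325.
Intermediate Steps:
r = -6/7 (r = -6*⅐ = -6/7 ≈ -0.85714)
p(b, u) = u + u² + 65*b (p(b, u) = (65*b + u²) + u = (u² + 65*b) + u = u + u² + 65*b)
p(96, -84)*r = (-84 + (-84)² + 65*96)*(-6/7) = (-84 + 7056 + 6240)*(-6/7) = 13212*(-6/7) = -79272/7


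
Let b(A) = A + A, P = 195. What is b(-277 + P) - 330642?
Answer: -330806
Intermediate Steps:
b(A) = 2*A
b(-277 + P) - 330642 = 2*(-277 + 195) - 330642 = 2*(-82) - 330642 = -164 - 330642 = -330806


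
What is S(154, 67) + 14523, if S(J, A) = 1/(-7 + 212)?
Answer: 2977216/205 ≈ 14523.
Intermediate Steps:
S(J, A) = 1/205
S(154, 67) + 14523 = 1/205 + 14523 = 2977216/205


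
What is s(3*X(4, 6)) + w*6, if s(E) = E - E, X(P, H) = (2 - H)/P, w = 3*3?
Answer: 54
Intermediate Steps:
w = 9
X(P, H) = (2 - H)/P
s(E) = 0
s(3*X(4, 6)) + w*6 = 0 + 9*6 = 0 + 54 = 54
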